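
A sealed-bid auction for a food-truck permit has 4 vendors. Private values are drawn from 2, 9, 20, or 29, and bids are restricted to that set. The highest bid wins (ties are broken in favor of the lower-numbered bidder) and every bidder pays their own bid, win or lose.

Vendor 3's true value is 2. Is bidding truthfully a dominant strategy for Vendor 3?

Check each profile of the others' bids and compare truth against every alternative bid.
Others bid (2, 2, 20): truth gives -2, best alternative gives -9.
Others bid (2, 2, 29): truth gives -2, best alternative gives -9.
Others bid (2, 9, 2): truth gives -2, best alternative gives -9.
Others bid (2, 9, 9): truth gives -2, best alternative gives -9.
Others bid (2, 9, 20): truth gives -2, best alternative gives -9.
Others bid (2, 9, 29): truth gives -2, best alternative gives -9.
(Remaining 58 profiles checked similarly; truth is weakly best in each.)
In every case the truthful bid is at least as good as any alternative, so it is a dominant strategy.

Yes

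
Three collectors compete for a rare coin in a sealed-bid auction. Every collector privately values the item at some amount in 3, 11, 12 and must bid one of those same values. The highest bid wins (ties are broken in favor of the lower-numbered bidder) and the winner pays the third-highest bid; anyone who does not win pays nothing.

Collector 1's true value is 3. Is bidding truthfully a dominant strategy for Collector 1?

Yes

Check each profile of the others' bids and compare truth against every alternative bid.
Others bid (11, 11): truth gives 0, best alternative gives -8.
Others bid (3, 3): truth gives 0, best alternative gives 0.
Others bid (3, 11): truth gives 0, best alternative gives 0.
Others bid (3, 12): truth gives 0, best alternative gives 0.
Others bid (11, 3): truth gives 0, best alternative gives 0.
Others bid (11, 12): truth gives 0, best alternative gives 0.
(Remaining 3 profiles checked similarly; truth is weakly best in each.)
In every case the truthful bid is at least as good as any alternative, so it is a dominant strategy.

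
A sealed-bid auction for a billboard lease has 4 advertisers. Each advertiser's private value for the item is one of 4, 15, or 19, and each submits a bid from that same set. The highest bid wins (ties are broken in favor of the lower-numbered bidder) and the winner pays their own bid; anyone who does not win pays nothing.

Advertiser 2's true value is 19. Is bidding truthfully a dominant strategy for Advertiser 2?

No

Consider the case where Advertiser 1 bids 4, Advertiser 3 bids 4 and Advertiser 4 bids 4.
Truthful bid 19: wins, pays 19, utility 19 - 19 = 0.
Bid 15 instead: wins, pays 15, utility 19 - 15 = 4.
Since 4 > 0, bidding 15 is strictly better here, so truthful bidding is not dominant.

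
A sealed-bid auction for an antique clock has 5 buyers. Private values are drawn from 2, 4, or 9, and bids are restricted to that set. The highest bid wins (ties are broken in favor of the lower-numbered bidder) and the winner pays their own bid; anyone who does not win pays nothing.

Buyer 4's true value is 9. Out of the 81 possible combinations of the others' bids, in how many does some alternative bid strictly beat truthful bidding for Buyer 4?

2

Others bid (2, 2, 2, 2): truth gives 0; bid 4 gives 5 > 0. Violating.
Others bid (2, 2, 2, 4): truth gives 0; bid 4 gives 5 > 0. Violating.
Others bid (2, 2, 2, 9): truth gives 0; no alternative beats it.
Others bid (2, 2, 4, 2): truth gives 0; no alternative beats it.
(Checking all 81 profiles: 2 have a profitable deviation, 79 do not.)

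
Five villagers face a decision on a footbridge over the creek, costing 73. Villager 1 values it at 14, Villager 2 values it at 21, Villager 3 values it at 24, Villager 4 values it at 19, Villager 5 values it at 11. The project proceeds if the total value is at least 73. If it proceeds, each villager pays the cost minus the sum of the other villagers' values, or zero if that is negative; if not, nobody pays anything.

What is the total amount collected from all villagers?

16

Total value 89 ≥ cost 73, so it is built.
Villager 1: others sum to 75; max(0, 73 - 75) = 0.
Villager 2: others sum to 68; max(0, 73 - 68) = 5.
Villager 3: others sum to 65; max(0, 73 - 65) = 8.
Villager 4: others sum to 70; max(0, 73 - 70) = 3.
Villager 5: others sum to 78; max(0, 73 - 78) = 0.
Total collected = 0 + 5 + 8 + 3 + 0 = 16.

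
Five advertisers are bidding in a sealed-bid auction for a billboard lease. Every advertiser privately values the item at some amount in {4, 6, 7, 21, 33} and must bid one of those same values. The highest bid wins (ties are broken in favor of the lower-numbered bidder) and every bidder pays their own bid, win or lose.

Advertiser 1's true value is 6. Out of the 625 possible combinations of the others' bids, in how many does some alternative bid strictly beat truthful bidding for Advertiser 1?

610

Others bid (4, 4, 4, 4): truth gives 0; bid 4 gives 2 > 0. Violating.
Others bid (4, 4, 4, 7): truth gives -6; bid 7 gives -1 > -6. Violating.
Others bid (4, 4, 4, 21): truth gives -6; bid 4 gives -4 > -6. Violating.
Others bid (4, 4, 4, 33): truth gives -6; bid 4 gives -4 > -6. Violating.
Others bid (4, 4, 4, 6): truth gives 0; no alternative beats it.
Others bid (4, 4, 6, 4): truth gives 0; no alternative beats it.
(Checking all 625 profiles: 610 have a profitable deviation, 15 do not.)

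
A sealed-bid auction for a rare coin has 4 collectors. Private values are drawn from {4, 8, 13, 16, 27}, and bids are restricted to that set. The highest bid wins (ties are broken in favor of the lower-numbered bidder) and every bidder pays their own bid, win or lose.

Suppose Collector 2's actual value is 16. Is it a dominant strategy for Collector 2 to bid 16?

Consider the case where Collector 1 bids 4, Collector 3 bids 4 and Collector 4 bids 4.
Truthful bid 16: wins, pays 16, utility 16 - 16 = 0.
Bid 8 instead: wins, pays 8, utility 16 - 8 = 8.
Since 8 > 0, bidding 8 is strictly better here, so truthful bidding is not dominant.

No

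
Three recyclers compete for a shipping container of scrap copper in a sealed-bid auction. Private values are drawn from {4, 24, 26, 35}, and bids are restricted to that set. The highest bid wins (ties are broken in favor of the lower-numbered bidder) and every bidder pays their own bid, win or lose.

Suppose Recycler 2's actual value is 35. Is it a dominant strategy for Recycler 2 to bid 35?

No

Consider the case where Recycler 1 bids 4 and Recycler 3 bids 4.
Truthful bid 35: wins, pays 35, utility 35 - 35 = 0.
Bid 24 instead: wins, pays 24, utility 35 - 24 = 11.
Since 11 > 0, bidding 24 is strictly better here, so truthful bidding is not dominant.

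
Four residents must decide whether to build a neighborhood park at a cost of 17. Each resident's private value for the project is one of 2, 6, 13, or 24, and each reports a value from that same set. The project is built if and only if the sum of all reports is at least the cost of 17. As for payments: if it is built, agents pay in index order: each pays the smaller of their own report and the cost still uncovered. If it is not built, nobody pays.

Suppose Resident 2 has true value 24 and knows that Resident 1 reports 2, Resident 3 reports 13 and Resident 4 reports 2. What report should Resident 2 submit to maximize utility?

Report 2: project built, pays 2, utility 24 - 2 = 22.
Report 6: project built, pays 6, utility 24 - 6 = 18.
Report 13: project built, pays 13, utility 24 - 13 = 11.
Report 24: project built, pays 15, utility 24 - 15 = 9.
The best choice is 2 with utility 22.

2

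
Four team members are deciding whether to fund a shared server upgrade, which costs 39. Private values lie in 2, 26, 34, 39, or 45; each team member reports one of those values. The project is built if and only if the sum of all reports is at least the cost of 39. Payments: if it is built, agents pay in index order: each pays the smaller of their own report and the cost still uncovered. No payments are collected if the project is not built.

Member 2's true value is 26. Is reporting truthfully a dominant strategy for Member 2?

Consider the case where Member 1 reports 2, Member 3 reports 2 and Member 4 reports 34.
Truthful report 26: project built, pays 26, utility 26 - 26 = 0.
Report 2 instead: project built, pays 2, utility 26 - 2 = 24.
Since 24 > 0, reporting 2 is strictly better here, so truthful reporting is not dominant.

No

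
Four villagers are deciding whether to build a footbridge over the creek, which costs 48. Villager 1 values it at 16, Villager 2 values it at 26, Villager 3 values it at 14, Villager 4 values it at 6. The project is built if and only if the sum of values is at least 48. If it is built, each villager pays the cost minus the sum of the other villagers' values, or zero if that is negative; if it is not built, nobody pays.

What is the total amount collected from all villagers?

Total value 62 ≥ cost 48, so it is built.
Villager 1: others sum to 46; max(0, 48 - 46) = 2.
Villager 2: others sum to 36; max(0, 48 - 36) = 12.
Villager 3: others sum to 48; max(0, 48 - 48) = 0.
Villager 4: others sum to 56; max(0, 48 - 56) = 0.
Total collected = 2 + 12 + 0 + 0 = 14.

14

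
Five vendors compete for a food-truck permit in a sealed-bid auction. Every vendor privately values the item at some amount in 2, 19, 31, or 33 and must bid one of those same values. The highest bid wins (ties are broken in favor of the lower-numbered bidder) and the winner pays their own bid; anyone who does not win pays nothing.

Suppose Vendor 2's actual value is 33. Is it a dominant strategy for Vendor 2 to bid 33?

No

Consider the case where Vendor 1 bids 2, Vendor 3 bids 2, Vendor 4 bids 2 and Vendor 5 bids 2.
Truthful bid 33: wins, pays 33, utility 33 - 33 = 0.
Bid 19 instead: wins, pays 19, utility 33 - 19 = 14.
Since 14 > 0, bidding 19 is strictly better here, so truthful bidding is not dominant.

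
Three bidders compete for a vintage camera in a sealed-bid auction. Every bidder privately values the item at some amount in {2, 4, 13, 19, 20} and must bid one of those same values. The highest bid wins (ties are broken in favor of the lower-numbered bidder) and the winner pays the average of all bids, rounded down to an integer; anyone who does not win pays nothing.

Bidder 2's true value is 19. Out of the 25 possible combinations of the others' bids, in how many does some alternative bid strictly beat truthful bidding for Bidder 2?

12

Others bid (2, 2): truth gives 12; bid 4 gives 17 > 12. Violating.
Others bid (2, 4): truth gives 11; bid 4 gives 16 > 11. Violating.
Others bid (2, 13): truth gives 8; bid 13 gives 10 > 8. Violating.
Others bid (2, 20): truth gives 0; bid 20 gives 5 > 0. Violating.
Others bid (2, 19): truth gives 6; no alternative beats it.
Others bid (4, 19): truth gives 5; no alternative beats it.
(Checking all 25 profiles: 12 have a profitable deviation, 13 do not.)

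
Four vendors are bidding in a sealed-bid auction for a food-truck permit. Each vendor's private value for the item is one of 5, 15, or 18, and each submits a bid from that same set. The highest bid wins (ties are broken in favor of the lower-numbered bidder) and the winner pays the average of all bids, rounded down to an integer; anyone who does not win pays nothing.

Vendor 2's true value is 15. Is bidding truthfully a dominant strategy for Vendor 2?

No

Consider the case where Vendor 1 bids 5, Vendor 3 bids 5 and Vendor 4 bids 18.
Truthful bid 15: loses, pays 0, utility 0.
Bid 18 instead: wins, pays 11, utility 15 - 11 = 4.
Since 4 > 0, bidding 18 is strictly better here, so truthful bidding is not dominant.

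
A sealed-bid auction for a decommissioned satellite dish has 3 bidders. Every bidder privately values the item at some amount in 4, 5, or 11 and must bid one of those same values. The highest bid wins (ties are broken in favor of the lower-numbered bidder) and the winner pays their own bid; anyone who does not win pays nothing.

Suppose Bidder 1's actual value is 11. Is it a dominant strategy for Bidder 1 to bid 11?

No

Consider the case where Bidder 2 bids 4 and Bidder 3 bids 4.
Truthful bid 11: wins, pays 11, utility 11 - 11 = 0.
Bid 4 instead: wins, pays 4, utility 11 - 4 = 7.
Since 7 > 0, bidding 4 is strictly better here, so truthful bidding is not dominant.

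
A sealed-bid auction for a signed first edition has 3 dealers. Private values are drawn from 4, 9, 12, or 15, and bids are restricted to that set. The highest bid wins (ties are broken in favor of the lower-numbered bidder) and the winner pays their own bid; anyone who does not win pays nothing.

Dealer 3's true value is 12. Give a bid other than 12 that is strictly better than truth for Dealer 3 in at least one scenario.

Suppose Dealer 1 bids 4 and Dealer 2 bids 4.
Bid 12: wins, pays 12, utility 12 - 12 = 0.
Bid 9: wins, pays 9, utility 12 - 9 = 3.
So bidding 9 beats truth here (3 > 0).

9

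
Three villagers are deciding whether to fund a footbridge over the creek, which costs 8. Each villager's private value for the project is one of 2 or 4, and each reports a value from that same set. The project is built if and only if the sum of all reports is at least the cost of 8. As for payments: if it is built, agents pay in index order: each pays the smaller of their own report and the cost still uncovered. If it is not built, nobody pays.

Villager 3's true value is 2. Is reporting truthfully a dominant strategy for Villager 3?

Check each profile of the others' reports and compare truth against every alternative report.
Others report (2, 2): truth gives 0, best alternative gives -2.
Others report (4, 4): truth gives 2, best alternative gives 2.
Others report (2, 4): truth gives 0, best alternative gives 0.
Others report (4, 2): truth gives 0, best alternative gives 0.
In every case the truthful report is at least as good as any alternative, so it is a dominant strategy.

Yes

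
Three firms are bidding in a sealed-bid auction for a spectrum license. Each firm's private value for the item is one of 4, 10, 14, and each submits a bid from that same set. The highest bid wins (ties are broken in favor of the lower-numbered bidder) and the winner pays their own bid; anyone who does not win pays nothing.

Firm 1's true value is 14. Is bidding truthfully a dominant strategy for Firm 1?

No

Consider the case where Firm 2 bids 4 and Firm 3 bids 4.
Truthful bid 14: wins, pays 14, utility 14 - 14 = 0.
Bid 4 instead: wins, pays 4, utility 14 - 4 = 10.
Since 10 > 0, bidding 4 is strictly better here, so truthful bidding is not dominant.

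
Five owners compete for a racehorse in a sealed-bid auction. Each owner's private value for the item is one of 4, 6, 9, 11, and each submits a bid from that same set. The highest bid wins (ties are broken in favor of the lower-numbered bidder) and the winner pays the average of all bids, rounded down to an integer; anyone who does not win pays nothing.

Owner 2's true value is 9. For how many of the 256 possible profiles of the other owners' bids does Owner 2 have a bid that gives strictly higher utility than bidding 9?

Others bid (4, 4, 4, 4): truth gives 4; bid 6 gives 5 > 4. Violating.
Others bid (4, 4, 4, 6): truth gives 4; bid 6 gives 5 > 4. Violating.
Others bid (4, 4, 4, 11): truth gives 0; bid 11 gives 3 > 0. Violating.
Others bid (4, 4, 6, 4): truth gives 4; bid 6 gives 5 > 4. Violating.
Others bid (4, 4, 4, 9): truth gives 3; no alternative beats it.
Others bid (4, 4, 6, 6): truth gives 4; no alternative beats it.
(Checking all 256 profiles: 109 have a profitable deviation, 147 do not.)

109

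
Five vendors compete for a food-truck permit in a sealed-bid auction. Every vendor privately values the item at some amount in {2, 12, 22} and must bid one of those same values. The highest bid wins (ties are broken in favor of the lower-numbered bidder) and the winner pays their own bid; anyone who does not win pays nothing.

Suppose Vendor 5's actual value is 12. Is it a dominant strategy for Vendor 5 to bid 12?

Yes

Check each profile of the others' bids and compare truth against every alternative bid.
Others bid (2, 2, 2, 2): truth gives 0, best alternative gives 0.
Others bid (2, 2, 2, 12): truth gives 0, best alternative gives 0.
Others bid (2, 2, 2, 22): truth gives 0, best alternative gives 0.
Others bid (2, 2, 12, 2): truth gives 0, best alternative gives 0.
Others bid (2, 2, 12, 12): truth gives 0, best alternative gives 0.
Others bid (2, 2, 12, 22): truth gives 0, best alternative gives 0.
(Remaining 75 profiles checked similarly; truth is weakly best in each.)
In every case the truthful bid is at least as good as any alternative, so it is a dominant strategy.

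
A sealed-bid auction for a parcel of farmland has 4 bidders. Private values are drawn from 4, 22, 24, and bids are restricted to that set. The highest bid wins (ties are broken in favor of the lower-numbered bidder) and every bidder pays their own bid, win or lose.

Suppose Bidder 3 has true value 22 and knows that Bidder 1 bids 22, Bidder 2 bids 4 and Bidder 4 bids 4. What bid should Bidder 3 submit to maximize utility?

24

Bid 4: loses but pays 4, utility -4.
Bid 22: loses but pays 22, utility -22.
Bid 24: wins, pays 24, utility 22 - 24 = -2.
The best choice is 24 with utility -2.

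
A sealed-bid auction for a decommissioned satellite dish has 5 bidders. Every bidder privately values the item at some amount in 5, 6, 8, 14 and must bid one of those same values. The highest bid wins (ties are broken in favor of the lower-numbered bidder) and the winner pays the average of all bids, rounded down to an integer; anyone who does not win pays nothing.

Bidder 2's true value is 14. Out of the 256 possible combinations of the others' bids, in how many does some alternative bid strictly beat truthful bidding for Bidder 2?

54

Others bid (5, 5, 5, 5): truth gives 8; bid 6 gives 9 > 8. Violating.
Others bid (5, 5, 5, 6): truth gives 7; bid 6 gives 9 > 7. Violating.
Others bid (5, 5, 5, 8): truth gives 7; bid 8 gives 8 > 7. Violating.
Others bid (5, 5, 6, 5): truth gives 7; bid 6 gives 9 > 7. Violating.
Others bid (5, 5, 5, 14): truth gives 6; no alternative beats it.
Others bid (5, 5, 6, 14): truth gives 6; no alternative beats it.
(Checking all 256 profiles: 54 have a profitable deviation, 202 do not.)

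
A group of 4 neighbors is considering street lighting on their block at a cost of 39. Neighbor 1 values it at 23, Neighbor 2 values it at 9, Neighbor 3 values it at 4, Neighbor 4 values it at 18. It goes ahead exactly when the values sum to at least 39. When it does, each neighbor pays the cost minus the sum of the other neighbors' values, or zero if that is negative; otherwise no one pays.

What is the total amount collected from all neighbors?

Total value 54 ≥ cost 39, so it is built.
Neighbor 1: others sum to 31; max(0, 39 - 31) = 8.
Neighbor 2: others sum to 45; max(0, 39 - 45) = 0.
Neighbor 3: others sum to 50; max(0, 39 - 50) = 0.
Neighbor 4: others sum to 36; max(0, 39 - 36) = 3.
Total collected = 8 + 0 + 0 + 3 = 11.

11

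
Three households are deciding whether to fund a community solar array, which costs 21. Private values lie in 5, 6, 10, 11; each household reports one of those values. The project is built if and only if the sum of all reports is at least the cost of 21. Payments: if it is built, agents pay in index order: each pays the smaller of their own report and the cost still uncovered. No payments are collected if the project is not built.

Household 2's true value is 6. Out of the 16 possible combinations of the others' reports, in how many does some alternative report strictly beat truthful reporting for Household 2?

10

Others report (5, 11): truth gives 0; report 5 gives 1 > 0. Violating.
Others report (6, 10): truth gives 0; report 5 gives 1 > 0. Violating.
Others report (6, 11): truth gives 0; report 5 gives 1 > 0. Violating.
Others report (10, 6): truth gives 0; report 5 gives 1 > 0. Violating.
Others report (5, 5): truth gives 0; no alternative beats it.
Others report (5, 6): truth gives 0; no alternative beats it.
(Checking all 16 profiles: 10 have a profitable deviation, 6 do not.)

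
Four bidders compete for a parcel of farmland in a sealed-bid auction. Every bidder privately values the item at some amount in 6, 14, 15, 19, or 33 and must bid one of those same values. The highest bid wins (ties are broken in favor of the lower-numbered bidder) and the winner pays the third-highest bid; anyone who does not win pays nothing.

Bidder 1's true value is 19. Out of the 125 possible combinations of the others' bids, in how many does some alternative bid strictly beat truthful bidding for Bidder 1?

27

Others bid (6, 6, 33): truth gives 0; bid 33 gives 13 > 0. Violating.
Others bid (6, 14, 33): truth gives 0; bid 33 gives 5 > 0. Violating.
Others bid (6, 15, 33): truth gives 0; bid 33 gives 4 > 0. Violating.
Others bid (6, 33, 6): truth gives 0; bid 33 gives 13 > 0. Violating.
Others bid (6, 6, 6): truth gives 13; no alternative beats it.
Others bid (6, 6, 14): truth gives 13; no alternative beats it.
(Checking all 125 profiles: 27 have a profitable deviation, 98 do not.)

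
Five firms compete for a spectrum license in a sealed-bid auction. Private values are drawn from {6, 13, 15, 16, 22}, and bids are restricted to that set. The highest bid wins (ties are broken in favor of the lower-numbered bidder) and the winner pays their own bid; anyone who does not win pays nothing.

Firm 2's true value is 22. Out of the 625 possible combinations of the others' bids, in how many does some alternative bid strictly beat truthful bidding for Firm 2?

192

Others bid (6, 6, 6, 6): truth gives 0; bid 13 gives 9 > 0. Violating.
Others bid (6, 6, 6, 13): truth gives 0; bid 13 gives 9 > 0. Violating.
Others bid (6, 6, 6, 15): truth gives 0; bid 15 gives 7 > 0. Violating.
Others bid (6, 6, 6, 16): truth gives 0; bid 16 gives 6 > 0. Violating.
Others bid (6, 6, 6, 22): truth gives 0; no alternative beats it.
Others bid (6, 6, 13, 22): truth gives 0; no alternative beats it.
(Checking all 625 profiles: 192 have a profitable deviation, 433 do not.)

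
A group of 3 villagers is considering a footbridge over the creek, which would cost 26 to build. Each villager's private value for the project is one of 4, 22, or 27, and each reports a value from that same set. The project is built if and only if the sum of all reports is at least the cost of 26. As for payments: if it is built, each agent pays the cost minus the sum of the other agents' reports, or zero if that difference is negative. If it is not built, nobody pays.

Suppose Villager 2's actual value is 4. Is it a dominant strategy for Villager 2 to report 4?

Yes

Check each profile of the others' reports and compare truth against every alternative report.
Others report (4, 4): truth gives 0, best alternative gives -14.
Others report (4, 22): truth gives 4, best alternative gives 4.
Others report (4, 27): truth gives 4, best alternative gives 4.
Others report (22, 4): truth gives 4, best alternative gives 4.
Others report (22, 22): truth gives 4, best alternative gives 4.
Others report (22, 27): truth gives 4, best alternative gives 4.
(Remaining 3 profiles checked similarly; truth is weakly best in each.)
In every case the truthful report is at least as good as any alternative, so it is a dominant strategy.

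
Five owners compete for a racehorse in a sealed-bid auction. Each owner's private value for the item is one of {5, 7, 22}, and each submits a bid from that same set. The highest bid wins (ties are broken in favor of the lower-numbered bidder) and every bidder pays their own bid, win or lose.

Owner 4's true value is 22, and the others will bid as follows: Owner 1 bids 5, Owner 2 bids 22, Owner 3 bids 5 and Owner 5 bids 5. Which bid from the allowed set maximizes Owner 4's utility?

Bid 5: loses but pays 5, utility -5.
Bid 7: loses but pays 7, utility -7.
Bid 22: loses but pays 22, utility -22.
The best choice is 5 with utility -5.

5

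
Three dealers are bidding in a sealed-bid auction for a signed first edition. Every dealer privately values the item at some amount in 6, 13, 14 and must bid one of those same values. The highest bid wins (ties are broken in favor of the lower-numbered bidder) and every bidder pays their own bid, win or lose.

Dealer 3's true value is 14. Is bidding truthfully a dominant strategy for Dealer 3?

Consider the case where Dealer 1 bids 6 and Dealer 2 bids 6.
Truthful bid 14: wins, pays 14, utility 14 - 14 = 0.
Bid 13 instead: wins, pays 13, utility 14 - 13 = 1.
Since 1 > 0, bidding 13 is strictly better here, so truthful bidding is not dominant.

No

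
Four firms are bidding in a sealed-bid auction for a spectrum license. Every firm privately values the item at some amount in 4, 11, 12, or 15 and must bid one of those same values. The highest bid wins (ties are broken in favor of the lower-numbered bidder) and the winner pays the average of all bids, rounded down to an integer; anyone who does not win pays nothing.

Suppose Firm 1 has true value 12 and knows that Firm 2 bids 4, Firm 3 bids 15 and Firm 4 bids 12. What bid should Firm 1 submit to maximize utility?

Bid 4: loses, pays 0, utility 0.
Bid 11: loses, pays 0, utility 0.
Bid 12: loses, pays 0, utility 0.
Bid 15: wins, pays 11, utility 12 - 11 = 1.
The best choice is 15 with utility 1.

15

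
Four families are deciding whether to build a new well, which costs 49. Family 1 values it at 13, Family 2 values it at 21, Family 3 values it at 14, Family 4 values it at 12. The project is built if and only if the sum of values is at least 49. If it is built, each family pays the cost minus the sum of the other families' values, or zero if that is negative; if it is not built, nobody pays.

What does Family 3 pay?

Total value 60 ≥ cost 49, so the project is built.
The other families' values sum to 46.
Cost minus that sum is 49 - 46 = 3.

3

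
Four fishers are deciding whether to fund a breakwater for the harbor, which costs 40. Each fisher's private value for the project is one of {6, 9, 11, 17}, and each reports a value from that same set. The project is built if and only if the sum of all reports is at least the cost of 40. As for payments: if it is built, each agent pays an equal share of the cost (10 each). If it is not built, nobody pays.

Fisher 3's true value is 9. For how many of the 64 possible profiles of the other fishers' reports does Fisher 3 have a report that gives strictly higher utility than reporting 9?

10

Others report (6, 9, 17): truth gives -1; report 6 gives 0 > -1. Violating.
Others report (6, 17, 9): truth gives -1; report 6 gives 0 > -1. Violating.
Others report (9, 6, 17): truth gives -1; report 6 gives 0 > -1. Violating.
Others report (9, 11, 11): truth gives -1; report 6 gives 0 > -1. Violating.
Others report (6, 6, 6): truth gives 0; no alternative beats it.
Others report (6, 6, 9): truth gives 0; no alternative beats it.
(Checking all 64 profiles: 10 have a profitable deviation, 54 do not.)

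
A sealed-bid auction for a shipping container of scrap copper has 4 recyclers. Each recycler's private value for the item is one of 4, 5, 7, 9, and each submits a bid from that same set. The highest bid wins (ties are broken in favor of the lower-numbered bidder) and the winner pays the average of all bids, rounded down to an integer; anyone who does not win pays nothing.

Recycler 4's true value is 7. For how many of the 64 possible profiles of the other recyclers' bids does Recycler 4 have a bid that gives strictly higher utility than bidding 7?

15

Others bid (4, 4, 7): truth gives 0; bid 9 gives 1 > 0. Violating.
Others bid (4, 5, 7): truth gives 0; bid 9 gives 1 > 0. Violating.
Others bid (4, 7, 4): truth gives 0; bid 9 gives 1 > 0. Violating.
Others bid (4, 7, 5): truth gives 0; bid 9 gives 1 > 0. Violating.
Others bid (4, 4, 4): truth gives 3; no alternative beats it.
Others bid (4, 4, 5): truth gives 2; no alternative beats it.
(Checking all 64 profiles: 15 have a profitable deviation, 49 do not.)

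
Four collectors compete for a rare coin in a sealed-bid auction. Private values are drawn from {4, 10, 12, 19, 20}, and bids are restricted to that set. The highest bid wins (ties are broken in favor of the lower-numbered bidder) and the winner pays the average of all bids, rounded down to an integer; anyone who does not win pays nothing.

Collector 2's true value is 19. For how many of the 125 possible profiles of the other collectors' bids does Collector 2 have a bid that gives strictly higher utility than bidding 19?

Others bid (4, 4, 4): truth gives 12; bid 10 gives 14 > 12. Violating.
Others bid (4, 4, 10): truth gives 10; bid 10 gives 12 > 10. Violating.
Others bid (4, 4, 12): truth gives 10; bid 12 gives 11 > 10. Violating.
Others bid (4, 4, 20): truth gives 0; bid 20 gives 7 > 0. Violating.
Others bid (4, 4, 19): truth gives 8; no alternative beats it.
Others bid (4, 10, 19): truth gives 6; no alternative beats it.
(Checking all 125 profiles: 66 have a profitable deviation, 59 do not.)

66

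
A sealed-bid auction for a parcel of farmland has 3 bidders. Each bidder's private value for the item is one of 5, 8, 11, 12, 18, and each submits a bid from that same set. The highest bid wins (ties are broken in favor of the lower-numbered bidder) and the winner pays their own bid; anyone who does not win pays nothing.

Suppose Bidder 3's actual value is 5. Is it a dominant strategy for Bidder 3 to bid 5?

Yes

Check each profile of the others' bids and compare truth against every alternative bid.
Others bid (5, 5): truth gives 0, best alternative gives -3.
Others bid (5, 8): truth gives 0, best alternative gives 0.
Others bid (5, 11): truth gives 0, best alternative gives 0.
Others bid (5, 12): truth gives 0, best alternative gives 0.
Others bid (5, 18): truth gives 0, best alternative gives 0.
Others bid (8, 5): truth gives 0, best alternative gives 0.
(Remaining 19 profiles checked similarly; truth is weakly best in each.)
In every case the truthful bid is at least as good as any alternative, so it is a dominant strategy.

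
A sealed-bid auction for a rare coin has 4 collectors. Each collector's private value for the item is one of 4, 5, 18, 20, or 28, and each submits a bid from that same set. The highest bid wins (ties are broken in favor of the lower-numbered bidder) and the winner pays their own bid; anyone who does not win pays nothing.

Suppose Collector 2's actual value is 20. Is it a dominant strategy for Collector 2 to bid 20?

No

Consider the case where Collector 1 bids 4, Collector 3 bids 4 and Collector 4 bids 4.
Truthful bid 20: wins, pays 20, utility 20 - 20 = 0.
Bid 5 instead: wins, pays 5, utility 20 - 5 = 15.
Since 15 > 0, bidding 5 is strictly better here, so truthful bidding is not dominant.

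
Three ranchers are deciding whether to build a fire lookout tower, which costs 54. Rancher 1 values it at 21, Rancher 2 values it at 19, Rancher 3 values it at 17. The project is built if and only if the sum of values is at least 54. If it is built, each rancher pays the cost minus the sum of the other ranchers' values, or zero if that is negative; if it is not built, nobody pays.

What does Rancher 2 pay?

Total value 57 ≥ cost 54, so the project is built.
The other ranchers' values sum to 38.
Cost minus that sum is 54 - 38 = 16.

16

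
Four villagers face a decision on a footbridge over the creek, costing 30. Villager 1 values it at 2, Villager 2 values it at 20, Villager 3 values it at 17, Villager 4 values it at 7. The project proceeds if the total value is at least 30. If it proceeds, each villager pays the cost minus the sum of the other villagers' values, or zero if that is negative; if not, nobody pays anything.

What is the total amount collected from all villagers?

Total value 46 ≥ cost 30, so it is built.
Villager 1: others sum to 44; max(0, 30 - 44) = 0.
Villager 2: others sum to 26; max(0, 30 - 26) = 4.
Villager 3: others sum to 29; max(0, 30 - 29) = 1.
Villager 4: others sum to 39; max(0, 30 - 39) = 0.
Total collected = 0 + 4 + 1 + 0 = 5.

5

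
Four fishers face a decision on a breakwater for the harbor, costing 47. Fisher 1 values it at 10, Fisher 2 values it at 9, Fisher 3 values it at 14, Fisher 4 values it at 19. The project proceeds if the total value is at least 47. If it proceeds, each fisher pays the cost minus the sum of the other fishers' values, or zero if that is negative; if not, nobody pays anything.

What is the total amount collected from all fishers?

Total value 52 ≥ cost 47, so it is built.
Fisher 1: others sum to 42; max(0, 47 - 42) = 5.
Fisher 2: others sum to 43; max(0, 47 - 43) = 4.
Fisher 3: others sum to 38; max(0, 47 - 38) = 9.
Fisher 4: others sum to 33; max(0, 47 - 33) = 14.
Total collected = 5 + 4 + 9 + 14 = 32.

32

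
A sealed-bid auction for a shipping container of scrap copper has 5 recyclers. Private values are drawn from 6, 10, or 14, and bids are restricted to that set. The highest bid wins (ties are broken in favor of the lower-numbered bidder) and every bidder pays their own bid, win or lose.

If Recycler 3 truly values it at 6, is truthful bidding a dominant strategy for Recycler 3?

No

Consider the case where Recycler 1 bids 6, Recycler 2 bids 6, Recycler 4 bids 6 and Recycler 5 bids 6.
Truthful bid 6: loses but pays 6, utility -6.
Bid 10 instead: wins, pays 10, utility 6 - 10 = -4.
Since -4 > -6, bidding 10 is strictly better here, so truthful bidding is not dominant.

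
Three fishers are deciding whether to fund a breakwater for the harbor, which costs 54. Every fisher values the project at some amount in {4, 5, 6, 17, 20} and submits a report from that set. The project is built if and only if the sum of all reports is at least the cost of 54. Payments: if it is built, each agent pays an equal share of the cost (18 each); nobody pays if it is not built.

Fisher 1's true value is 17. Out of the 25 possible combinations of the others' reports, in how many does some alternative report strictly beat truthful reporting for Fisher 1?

Others report (17, 20): truth gives -1; report 4 gives 0 > -1. Violating.
Others report (20, 17): truth gives -1; report 4 gives 0 > -1. Violating.
Others report (20, 20): truth gives -1; report 4 gives 0 > -1. Violating.
Others report (4, 4): truth gives 0; no alternative beats it.
Others report (4, 5): truth gives 0; no alternative beats it.
(Checking all 25 profiles: 3 have a profitable deviation, 22 do not.)

3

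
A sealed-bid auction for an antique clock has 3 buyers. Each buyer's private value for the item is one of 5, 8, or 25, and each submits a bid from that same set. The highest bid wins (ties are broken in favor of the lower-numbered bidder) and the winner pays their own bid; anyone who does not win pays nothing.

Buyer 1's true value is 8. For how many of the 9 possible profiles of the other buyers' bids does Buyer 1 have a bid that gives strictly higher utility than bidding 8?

1

Others bid (5, 5): truth gives 0; bid 5 gives 3 > 0. Violating.
Others bid (5, 8): truth gives 0; no alternative beats it.
Others bid (5, 25): truth gives 0; no alternative beats it.
(Checking all 9 profiles: 1 has a profitable deviation, 8 do not.)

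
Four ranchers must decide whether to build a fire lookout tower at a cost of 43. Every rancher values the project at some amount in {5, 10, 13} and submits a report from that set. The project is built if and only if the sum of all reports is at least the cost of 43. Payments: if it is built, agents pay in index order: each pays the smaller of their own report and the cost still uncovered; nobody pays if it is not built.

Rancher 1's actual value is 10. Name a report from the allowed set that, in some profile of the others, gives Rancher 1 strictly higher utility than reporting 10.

Suppose Rancher 2 reports 13, Rancher 3 reports 13 and Rancher 4 reports 13.
Report 10: project built, pays 10, utility 10 - 10 = 0.
Report 5: project built, pays 5, utility 10 - 5 = 5.
So reporting 5 beats truth here (5 > 0).

5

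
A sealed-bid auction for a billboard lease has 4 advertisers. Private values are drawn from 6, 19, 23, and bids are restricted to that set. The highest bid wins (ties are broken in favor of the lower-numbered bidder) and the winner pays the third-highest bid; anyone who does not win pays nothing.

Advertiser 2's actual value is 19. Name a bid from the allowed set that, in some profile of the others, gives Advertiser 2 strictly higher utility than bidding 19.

23

Suppose Advertiser 1 bids 6, Advertiser 3 bids 6 and Advertiser 4 bids 23.
Bid 19: loses, pays 0, utility 0.
Bid 23: wins, pays 6, utility 19 - 6 = 13.
So bidding 23 beats truth here (13 > 0).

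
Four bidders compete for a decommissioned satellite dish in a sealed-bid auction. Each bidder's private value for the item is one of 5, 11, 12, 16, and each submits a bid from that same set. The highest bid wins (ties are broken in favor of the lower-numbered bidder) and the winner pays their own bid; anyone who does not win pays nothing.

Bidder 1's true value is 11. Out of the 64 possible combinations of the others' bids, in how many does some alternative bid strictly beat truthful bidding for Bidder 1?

Others bid (5, 5, 5): truth gives 0; bid 5 gives 6 > 0. Violating.
Others bid (5, 5, 11): truth gives 0; no alternative beats it.
Others bid (5, 5, 12): truth gives 0; no alternative beats it.
(Checking all 64 profiles: 1 has a profitable deviation, 63 do not.)

1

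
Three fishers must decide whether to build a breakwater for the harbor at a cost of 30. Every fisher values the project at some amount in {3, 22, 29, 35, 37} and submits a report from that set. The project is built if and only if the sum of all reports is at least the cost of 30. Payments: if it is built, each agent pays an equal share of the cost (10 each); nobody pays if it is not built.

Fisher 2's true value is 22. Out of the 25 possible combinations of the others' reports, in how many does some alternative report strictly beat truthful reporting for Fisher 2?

Others report (3, 3): truth gives 0; report 29 gives 12 > 0. Violating.
Others report (3, 22): truth gives 12; no alternative beats it.
Others report (3, 29): truth gives 12; no alternative beats it.
(Checking all 25 profiles: 1 has a profitable deviation, 24 do not.)

1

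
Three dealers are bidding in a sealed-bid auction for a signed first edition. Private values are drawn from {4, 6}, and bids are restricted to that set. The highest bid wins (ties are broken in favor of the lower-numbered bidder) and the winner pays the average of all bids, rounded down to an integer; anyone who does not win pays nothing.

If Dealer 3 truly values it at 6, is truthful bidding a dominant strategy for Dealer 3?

Yes

Check each profile of the others' bids and compare truth against every alternative bid.
Others bid (4, 4): truth gives 2, best alternative gives 0.
Others bid (4, 6): truth gives 0, best alternative gives 0.
Others bid (6, 4): truth gives 0, best alternative gives 0.
Others bid (6, 6): truth gives 0, best alternative gives 0.
In every case the truthful bid is at least as good as any alternative, so it is a dominant strategy.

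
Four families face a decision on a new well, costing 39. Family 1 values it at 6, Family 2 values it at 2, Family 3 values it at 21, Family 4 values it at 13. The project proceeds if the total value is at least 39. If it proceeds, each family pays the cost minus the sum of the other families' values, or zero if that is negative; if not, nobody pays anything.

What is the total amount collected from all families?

Total value 42 ≥ cost 39, so it is built.
Family 1: others sum to 36; max(0, 39 - 36) = 3.
Family 2: others sum to 40; max(0, 39 - 40) = 0.
Family 3: others sum to 21; max(0, 39 - 21) = 18.
Family 4: others sum to 29; max(0, 39 - 29) = 10.
Total collected = 3 + 0 + 18 + 10 = 31.

31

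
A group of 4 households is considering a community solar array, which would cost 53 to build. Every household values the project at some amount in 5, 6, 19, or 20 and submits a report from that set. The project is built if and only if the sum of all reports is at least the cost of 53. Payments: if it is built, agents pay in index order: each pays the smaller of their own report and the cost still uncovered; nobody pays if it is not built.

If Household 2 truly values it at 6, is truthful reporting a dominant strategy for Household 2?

Consider the case where Household 1 reports 19, Household 3 reports 19 and Household 4 reports 19.
Truthful report 6: project built, pays 6, utility 6 - 6 = 0.
Report 5 instead: project built, pays 5, utility 6 - 5 = 1.
Since 1 > 0, reporting 5 is strictly better here, so truthful reporting is not dominant.

No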